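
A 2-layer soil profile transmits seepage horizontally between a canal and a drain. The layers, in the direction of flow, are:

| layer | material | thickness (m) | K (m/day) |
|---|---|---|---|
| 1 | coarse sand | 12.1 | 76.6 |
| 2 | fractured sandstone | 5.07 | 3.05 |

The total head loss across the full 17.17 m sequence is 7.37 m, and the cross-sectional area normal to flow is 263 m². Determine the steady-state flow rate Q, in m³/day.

1060

Flow is perpendicular to layering, so the layers act in series and the equivalent K is the thickness-weighted harmonic mean.
Total thickness L = 12.1 + 5.07 = 17.17 m.
Σ(b_i/K_i) = 12.1/76.6 + 5.07/3.05 = 1.820 d.
K_eq = L / Σ(b_i/K_i) = 17.17 / 1.820 = 9.433 m/day.
Q = K_eq · A · (Δh/L) = 9.433 × 263 × (7.37/17.17) = 1065 m³/day.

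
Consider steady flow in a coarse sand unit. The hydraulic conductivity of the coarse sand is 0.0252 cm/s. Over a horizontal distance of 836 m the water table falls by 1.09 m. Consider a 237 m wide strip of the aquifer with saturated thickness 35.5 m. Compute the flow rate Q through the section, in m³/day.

Convert K: 0.0252 cm/s × 864 = 21.77 m/day.
Cross-sectional area A = 237 × 35.5 = 8414 m².
Hydraulic gradient i = Δh / L = 1.09 / 836 = 0.001304.
Darcy's law: Q = K · A · i = 21.77 × 8414 × 0.001304 = 238.8 m³/day.

239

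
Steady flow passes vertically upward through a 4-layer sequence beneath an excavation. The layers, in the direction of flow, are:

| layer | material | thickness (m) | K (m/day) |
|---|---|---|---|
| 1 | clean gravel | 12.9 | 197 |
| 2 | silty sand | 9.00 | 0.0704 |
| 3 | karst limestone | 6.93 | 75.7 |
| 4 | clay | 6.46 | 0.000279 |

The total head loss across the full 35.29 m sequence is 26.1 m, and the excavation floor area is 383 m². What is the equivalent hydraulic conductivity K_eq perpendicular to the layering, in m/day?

Flow is perpendicular to layering, so the layers act in series and the equivalent K is the thickness-weighted harmonic mean.
Total thickness L = 12.9 + 9.00 + 6.93 + 6.46 = 35.29 m.
Σ(b_i/K_i) = 12.9/197 + 9.00/0.0704 + 6.93/75.7 + 6.46/0.000279 = 23282 d.
K_eq = L / Σ(b_i/K_i) = 35.29 / 23282 = 0.001516 m/day.

0.00152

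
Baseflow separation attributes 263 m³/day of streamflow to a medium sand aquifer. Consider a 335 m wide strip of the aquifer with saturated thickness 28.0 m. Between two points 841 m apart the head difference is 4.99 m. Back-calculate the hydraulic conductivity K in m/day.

4.73

Cross-sectional area A = 335 × 28.0 = 9380 m².
Hydraulic gradient i = Δh / L = 4.99 / 841 = 0.005933.
From Q = K·A·i, K = Q / (A·i) = 263 / (9380 × 0.005933) = 4.726 m/day.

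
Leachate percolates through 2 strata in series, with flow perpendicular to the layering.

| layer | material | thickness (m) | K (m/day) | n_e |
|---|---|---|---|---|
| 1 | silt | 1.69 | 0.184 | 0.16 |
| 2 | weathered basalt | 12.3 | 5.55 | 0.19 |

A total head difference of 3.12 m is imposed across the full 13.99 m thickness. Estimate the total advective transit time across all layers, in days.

9.53

With flow normal to the layers, continuity requires the same specific discharge q through every layer.
Σ(b_i/K_i) = 1.69/0.184 + 12.3/5.55 = 11.40 d.
q = Δh / Σ(b_i/K_i) = 3.12 / 11.40 = 0.2737 m/day.
In each layer the seepage velocity is v_i = q/n_i, so the layer transit time is t_i = b_i·n_i / q:
  layer 1 (silt): t_1 = 1.69 × 0.16 / 0.2737 = 0.9881 d
  layer 2 (weathered basalt): t_2 = 12.3 × 0.19 / 0.2737 = 8.540 d
Total t = Σ t_i = 9.528 days.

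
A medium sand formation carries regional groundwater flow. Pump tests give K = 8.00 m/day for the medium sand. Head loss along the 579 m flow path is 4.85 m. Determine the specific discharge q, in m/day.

0.0670

Hydraulic gradient i = Δh / L = 4.85 / 579 = 0.008377.
Specific discharge q = K · i = 8.000 × 0.008377 = 0.06701 m/day.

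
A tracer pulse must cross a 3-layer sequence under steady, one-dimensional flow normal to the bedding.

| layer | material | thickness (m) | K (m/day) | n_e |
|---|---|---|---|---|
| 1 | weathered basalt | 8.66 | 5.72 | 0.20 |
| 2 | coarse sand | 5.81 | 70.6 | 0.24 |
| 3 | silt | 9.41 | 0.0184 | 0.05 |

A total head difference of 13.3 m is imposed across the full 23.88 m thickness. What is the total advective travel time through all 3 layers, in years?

0.380

With flow normal to the layers, continuity requires the same specific discharge q through every layer.
Σ(b_i/K_i) = 8.66/5.72 + 5.81/70.6 + 9.41/0.0184 = 513.0 d.
q = Δh / Σ(b_i/K_i) = 13.3 / 513.0 = 0.02593 m/day.
In each layer the seepage velocity is v_i = q/n_i, so the layer transit time is t_i = b_i·n_i / q:
  layer 1 (weathered basalt): t_1 = 8.66 × 0.20 / 0.02593 = 66.81 d
  layer 2 (coarse sand): t_2 = 5.81 × 0.24 / 0.02593 = 53.78 d
  layer 3 (silt): t_3 = 9.41 × 0.05 / 0.02593 = 18.15 d
Total t = Σ t_i = 138.7 days = 0.3798 years.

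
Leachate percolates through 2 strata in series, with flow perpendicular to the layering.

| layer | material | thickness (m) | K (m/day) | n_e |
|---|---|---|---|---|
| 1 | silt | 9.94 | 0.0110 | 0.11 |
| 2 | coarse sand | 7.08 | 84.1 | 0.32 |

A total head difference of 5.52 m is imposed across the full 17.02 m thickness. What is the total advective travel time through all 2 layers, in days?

550

With flow normal to the layers, continuity requires the same specific discharge q through every layer.
Σ(b_i/K_i) = 9.94/0.0110 + 7.08/84.1 = 903.7 d.
q = Δh / Σ(b_i/K_i) = 5.52 / 903.7 = 0.006108 m/day.
In each layer the seepage velocity is v_i = q/n_i, so the layer transit time is t_i = b_i·n_i / q:
  layer 1 (silt): t_1 = 9.94 × 0.11 / 0.006108 = 179.0 d
  layer 2 (coarse sand): t_2 = 7.08 × 0.32 / 0.006108 = 370.9 d
Total t = Σ t_i = 549.9 days.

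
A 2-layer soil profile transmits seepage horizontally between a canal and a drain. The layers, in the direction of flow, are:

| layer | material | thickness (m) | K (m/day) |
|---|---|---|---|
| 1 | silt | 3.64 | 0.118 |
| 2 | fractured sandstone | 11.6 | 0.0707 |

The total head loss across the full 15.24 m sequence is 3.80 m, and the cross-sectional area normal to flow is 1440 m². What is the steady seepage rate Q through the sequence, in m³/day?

Flow is perpendicular to layering, so the layers act in series and the equivalent K is the thickness-weighted harmonic mean.
Total thickness L = 3.64 + 11.6 = 15.24 m.
Σ(b_i/K_i) = 3.64/0.118 + 11.6/0.0707 = 194.9 d.
K_eq = L / Σ(b_i/K_i) = 15.24 / 194.9 = 0.07819 m/day.
Q = K_eq · A · (Δh/L) = 0.07819 × 1440 × (3.80/15.24) = 28.07 m³/day.

28.1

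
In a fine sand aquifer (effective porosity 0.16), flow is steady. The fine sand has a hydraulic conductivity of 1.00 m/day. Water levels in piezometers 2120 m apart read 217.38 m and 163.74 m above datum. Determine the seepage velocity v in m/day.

Hydraulic gradient i = (217.38 − 163.74) / 2120 = 53.64 / 2120 = 0.02530.
Darcy flux q = K · i = 1.000 × 0.02530 = 0.02530 m/day.
Seepage velocity v = q / n_e = 0.02530 / 0.16 = 0.1581 m/day.

0.158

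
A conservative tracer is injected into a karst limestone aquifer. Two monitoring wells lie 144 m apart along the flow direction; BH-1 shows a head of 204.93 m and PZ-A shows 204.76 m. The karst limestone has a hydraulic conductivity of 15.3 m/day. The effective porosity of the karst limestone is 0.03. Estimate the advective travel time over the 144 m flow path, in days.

Hydraulic gradient i = (204.93 − 204.76) / 144 = 0.17 / 144 = 0.001181.
Darcy flux q = K · i = 15.30 × 0.001181 = 0.01806 m/day.
Seepage velocity v = q / n_e = 0.01806 / 0.03 = 0.6021 m/day.
Travel time t = L / v = 144 / 0.6021 = 239.2 days.

239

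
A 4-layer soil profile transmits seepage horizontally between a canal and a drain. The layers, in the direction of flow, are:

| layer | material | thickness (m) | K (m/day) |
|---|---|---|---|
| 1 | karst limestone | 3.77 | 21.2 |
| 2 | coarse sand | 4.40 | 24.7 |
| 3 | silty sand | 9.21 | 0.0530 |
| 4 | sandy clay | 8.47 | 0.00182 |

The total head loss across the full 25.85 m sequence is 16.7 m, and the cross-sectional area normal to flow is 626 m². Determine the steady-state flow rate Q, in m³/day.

Flow is perpendicular to layering, so the layers act in series and the equivalent K is the thickness-weighted harmonic mean.
Total thickness L = 3.77 + 4.40 + 9.21 + 8.47 = 25.85 m.
Σ(b_i/K_i) = 3.77/21.2 + 4.40/24.7 + 9.21/0.0530 + 8.47/0.00182 = 4828 d.
K_eq = L / Σ(b_i/K_i) = 25.85 / 4828 = 0.005354 m/day.
Q = K_eq · A · (Δh/L) = 0.005354 × 626 × (16.7/25.85) = 2.165 m³/day.

2.17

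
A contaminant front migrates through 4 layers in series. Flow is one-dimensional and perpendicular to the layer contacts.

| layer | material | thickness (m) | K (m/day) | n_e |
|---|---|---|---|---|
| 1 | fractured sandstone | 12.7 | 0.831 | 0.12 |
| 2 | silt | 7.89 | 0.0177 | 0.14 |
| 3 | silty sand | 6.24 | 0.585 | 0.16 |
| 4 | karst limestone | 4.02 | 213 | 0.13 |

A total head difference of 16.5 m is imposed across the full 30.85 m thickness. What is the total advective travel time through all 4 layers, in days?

119

With flow normal to the layers, continuity requires the same specific discharge q through every layer.
Σ(b_i/K_i) = 12.7/0.831 + 7.89/0.0177 + 6.24/0.585 + 4.02/213 = 471.7 d.
q = Δh / Σ(b_i/K_i) = 16.5 / 471.7 = 0.03498 m/day.
In each layer the seepage velocity is v_i = q/n_i, so the layer transit time is t_i = b_i·n_i / q:
  layer 1 (fractured sandstone): t_1 = 12.7 × 0.12 / 0.03498 = 43.57 d
  layer 2 (silt): t_2 = 7.89 × 0.14 / 0.03498 = 31.58 d
  layer 3 (silty sand): t_3 = 6.24 × 0.16 / 0.03498 = 28.54 d
  layer 4 (karst limestone): t_4 = 4.02 × 0.13 / 0.03498 = 14.94 d
Total t = Σ t_i = 118.6 days.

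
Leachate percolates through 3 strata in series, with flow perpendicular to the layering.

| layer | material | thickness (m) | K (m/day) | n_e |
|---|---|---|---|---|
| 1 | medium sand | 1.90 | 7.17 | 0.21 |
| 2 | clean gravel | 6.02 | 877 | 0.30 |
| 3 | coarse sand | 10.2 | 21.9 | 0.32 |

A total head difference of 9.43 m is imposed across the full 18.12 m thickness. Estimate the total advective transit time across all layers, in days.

0.428

With flow normal to the layers, continuity requires the same specific discharge q through every layer.
Σ(b_i/K_i) = 1.90/7.17 + 6.02/877 + 10.2/21.9 = 0.7376 d.
q = Δh / Σ(b_i/K_i) = 9.43 / 0.7376 = 12.78 m/day.
In each layer the seepage velocity is v_i = q/n_i, so the layer transit time is t_i = b_i·n_i / q:
  layer 1 (medium sand): t_1 = 1.90 × 0.21 / 12.78 = 0.03121 d
  layer 2 (clean gravel): t_2 = 6.02 × 0.30 / 12.78 = 0.1413 d
  layer 3 (coarse sand): t_3 = 10.2 × 0.32 / 12.78 = 0.2553 d
Total t = Σ t_i = 0.4278 days.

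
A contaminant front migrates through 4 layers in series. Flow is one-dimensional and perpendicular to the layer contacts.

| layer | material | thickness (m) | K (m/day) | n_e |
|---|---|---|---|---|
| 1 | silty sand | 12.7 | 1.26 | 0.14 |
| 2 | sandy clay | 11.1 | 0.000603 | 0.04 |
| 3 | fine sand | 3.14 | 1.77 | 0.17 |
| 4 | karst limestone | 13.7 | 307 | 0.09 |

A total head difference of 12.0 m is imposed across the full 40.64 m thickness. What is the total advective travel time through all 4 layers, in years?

16.8

With flow normal to the layers, continuity requires the same specific discharge q through every layer.
Σ(b_i/K_i) = 12.7/1.26 + 11.1/0.000603 + 3.14/1.77 + 13.7/307 = 18420 d.
q = Δh / Σ(b_i/K_i) = 12.0 / 18420 = 0.0006515 m/day.
In each layer the seepage velocity is v_i = q/n_i, so the layer transit time is t_i = b_i·n_i / q:
  layer 1 (silty sand): t_1 = 12.7 × 0.14 / 0.0006515 = 2729 d
  layer 2 (sandy clay): t_2 = 11.1 × 0.04 / 0.0006515 = 681.5 d
  layer 3 (fine sand): t_3 = 3.14 × 0.17 / 0.0006515 = 819.4 d
  layer 4 (karst limestone): t_4 = 13.7 × 0.09 / 0.0006515 = 1893 d
Total t = Σ t_i = 6123 days = 16.76 years.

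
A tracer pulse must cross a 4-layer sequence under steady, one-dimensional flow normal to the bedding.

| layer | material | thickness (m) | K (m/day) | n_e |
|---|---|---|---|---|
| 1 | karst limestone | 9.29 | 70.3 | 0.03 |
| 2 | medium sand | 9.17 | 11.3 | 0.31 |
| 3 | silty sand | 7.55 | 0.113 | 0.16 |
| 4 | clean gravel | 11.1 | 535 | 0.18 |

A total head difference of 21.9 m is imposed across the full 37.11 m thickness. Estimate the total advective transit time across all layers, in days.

With flow normal to the layers, continuity requires the same specific discharge q through every layer.
Σ(b_i/K_i) = 9.29/70.3 + 9.17/11.3 + 7.55/0.113 + 11.1/535 = 67.78 d.
q = Δh / Σ(b_i/K_i) = 21.9 / 67.78 = 0.3231 m/day.
In each layer the seepage velocity is v_i = q/n_i, so the layer transit time is t_i = b_i·n_i / q:
  layer 1 (karst limestone): t_1 = 9.29 × 0.03 / 0.3231 = 0.8626 d
  layer 2 (medium sand): t_2 = 9.17 × 0.31 / 0.3231 = 8.798 d
  layer 3 (silty sand): t_3 = 7.55 × 0.16 / 0.3231 = 3.739 d
  layer 4 (clean gravel): t_4 = 11.1 × 0.18 / 0.3231 = 6.184 d
Total t = Σ t_i = 19.58 days.

19.6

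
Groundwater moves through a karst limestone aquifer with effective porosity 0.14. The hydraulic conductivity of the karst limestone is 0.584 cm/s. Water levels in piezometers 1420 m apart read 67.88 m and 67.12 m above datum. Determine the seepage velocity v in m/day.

1.93

Convert K: 0.584 cm/s × 864 = 504.6 m/day.
Hydraulic gradient i = (67.88 − 67.12) / 1420 = 0.76 / 1420 = 0.0005352.
Darcy flux q = K · i = 504.6 × 0.0005352 = 0.2701 m/day.
Seepage velocity v = q / n_e = 0.2701 / 0.14 = 1.929 m/day.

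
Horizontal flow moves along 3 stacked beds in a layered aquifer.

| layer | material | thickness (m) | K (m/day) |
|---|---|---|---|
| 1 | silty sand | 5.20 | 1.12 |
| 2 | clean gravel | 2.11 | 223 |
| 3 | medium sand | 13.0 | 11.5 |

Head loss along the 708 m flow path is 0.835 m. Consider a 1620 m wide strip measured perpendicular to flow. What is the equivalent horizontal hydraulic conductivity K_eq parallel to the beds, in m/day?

30.8

Flow is parallel to layering, so each bed carries its own Darcy discharge and the transmissivities add.
Σ(K_i·b_i) = 1.12×5.20 + 223×2.11 + 11.5×13.0 = 625.9 m²/day.
Total thickness b = 20.31 m, so K_eq = Σ(K_i·b_i)/b = 30.82 m/day.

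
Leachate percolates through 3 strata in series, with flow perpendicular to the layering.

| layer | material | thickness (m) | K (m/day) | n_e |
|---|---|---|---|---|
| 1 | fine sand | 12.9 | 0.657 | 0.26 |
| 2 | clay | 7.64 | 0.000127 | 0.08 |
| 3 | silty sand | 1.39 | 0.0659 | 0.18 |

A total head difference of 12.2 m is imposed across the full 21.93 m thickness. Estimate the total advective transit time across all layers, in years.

With flow normal to the layers, continuity requires the same specific discharge q through every layer.
Σ(b_i/K_i) = 12.9/0.657 + 7.64/0.000127 + 1.39/0.0659 = 60198 d.
q = Δh / Σ(b_i/K_i) = 12.2 / 60198 = 0.0002027 m/day.
In each layer the seepage velocity is v_i = q/n_i, so the layer transit time is t_i = b_i·n_i / q:
  layer 1 (fine sand): t_1 = 12.9 × 0.26 / 0.0002027 = 16550 d
  layer 2 (clay): t_2 = 7.64 × 0.08 / 0.0002027 = 3016 d
  layer 3 (silty sand): t_3 = 1.39 × 0.18 / 0.0002027 = 1235 d
Total t = Σ t_i = 20800 days = 56.95 years.

56.9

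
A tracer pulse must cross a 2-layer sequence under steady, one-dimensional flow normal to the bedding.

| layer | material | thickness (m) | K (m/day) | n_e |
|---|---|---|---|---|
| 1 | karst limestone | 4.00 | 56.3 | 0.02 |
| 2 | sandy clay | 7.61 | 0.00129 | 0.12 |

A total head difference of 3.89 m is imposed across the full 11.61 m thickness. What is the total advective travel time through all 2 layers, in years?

4.12

With flow normal to the layers, continuity requires the same specific discharge q through every layer.
Σ(b_i/K_i) = 4.00/56.3 + 7.61/0.00129 = 5899 d.
q = Δh / Σ(b_i/K_i) = 3.89 / 5899 = 0.0006594 m/day.
In each layer the seepage velocity is v_i = q/n_i, so the layer transit time is t_i = b_i·n_i / q:
  layer 1 (karst limestone): t_1 = 4.00 × 0.02 / 0.0006594 = 121.3 d
  layer 2 (sandy clay): t_2 = 7.61 × 0.12 / 0.0006594 = 1385 d
Total t = Σ t_i = 1506 days = 4.124 years.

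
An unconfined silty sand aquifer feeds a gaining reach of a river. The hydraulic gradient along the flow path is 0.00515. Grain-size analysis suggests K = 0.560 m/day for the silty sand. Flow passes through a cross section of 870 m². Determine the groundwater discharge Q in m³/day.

2.51

Hydraulic gradient i = 0.00515.
Darcy's law: Q = K · A · i = 0.5600 × 870.0 × 0.005150 = 2.509 m³/day.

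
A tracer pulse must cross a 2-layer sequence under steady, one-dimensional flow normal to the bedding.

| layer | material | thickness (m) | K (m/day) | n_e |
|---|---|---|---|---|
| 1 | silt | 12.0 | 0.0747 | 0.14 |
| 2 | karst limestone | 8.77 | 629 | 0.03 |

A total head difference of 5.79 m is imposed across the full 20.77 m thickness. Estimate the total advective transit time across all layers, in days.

With flow normal to the layers, continuity requires the same specific discharge q through every layer.
Σ(b_i/K_i) = 12.0/0.0747 + 8.77/629 = 160.7 d.
q = Δh / Σ(b_i/K_i) = 5.79 / 160.7 = 0.03604 m/day.
In each layer the seepage velocity is v_i = q/n_i, so the layer transit time is t_i = b_i·n_i / q:
  layer 1 (silt): t_1 = 12.0 × 0.14 / 0.03604 = 46.62 d
  layer 2 (karst limestone): t_2 = 8.77 × 0.03 / 0.03604 = 7.300 d
Total t = Σ t_i = 53.92 days.

53.9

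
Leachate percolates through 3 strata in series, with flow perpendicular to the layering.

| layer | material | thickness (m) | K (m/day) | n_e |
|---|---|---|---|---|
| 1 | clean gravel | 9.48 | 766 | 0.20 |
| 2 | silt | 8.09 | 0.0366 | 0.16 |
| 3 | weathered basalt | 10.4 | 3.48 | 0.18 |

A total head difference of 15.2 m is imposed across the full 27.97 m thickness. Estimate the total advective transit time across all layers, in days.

74.6

With flow normal to the layers, continuity requires the same specific discharge q through every layer.
Σ(b_i/K_i) = 9.48/766 + 8.09/0.0366 + 10.4/3.48 = 224.0 d.
q = Δh / Σ(b_i/K_i) = 15.2 / 224.0 = 0.06785 m/day.
In each layer the seepage velocity is v_i = q/n_i, so the layer transit time is t_i = b_i·n_i / q:
  layer 1 (clean gravel): t_1 = 9.48 × 0.20 / 0.06785 = 27.95 d
  layer 2 (silt): t_2 = 8.09 × 0.16 / 0.06785 = 19.08 d
  layer 3 (weathered basalt): t_3 = 10.4 × 0.18 / 0.06785 = 27.59 d
Total t = Σ t_i = 74.62 days.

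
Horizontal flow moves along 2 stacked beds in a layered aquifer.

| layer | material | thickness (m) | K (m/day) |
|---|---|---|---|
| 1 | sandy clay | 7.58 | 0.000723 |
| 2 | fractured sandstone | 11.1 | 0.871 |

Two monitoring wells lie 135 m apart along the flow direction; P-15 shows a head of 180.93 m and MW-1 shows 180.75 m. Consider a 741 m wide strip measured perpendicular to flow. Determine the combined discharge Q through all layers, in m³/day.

Flow is parallel to layering, so each bed carries its own Darcy discharge and the transmissivities add.
Σ(K_i·b_i) = 0.000723×7.58 + 0.871×11.1 = 9.674 m²/day.
Hydraulic gradient i = (180.93 − 180.75) / 135 = 0.18 / 135 = 0.001333.
Q = Σ(K_i·b_i) · W · i = 9.674 × 741 × 0.001333 = 9.557 m³/day.

9.56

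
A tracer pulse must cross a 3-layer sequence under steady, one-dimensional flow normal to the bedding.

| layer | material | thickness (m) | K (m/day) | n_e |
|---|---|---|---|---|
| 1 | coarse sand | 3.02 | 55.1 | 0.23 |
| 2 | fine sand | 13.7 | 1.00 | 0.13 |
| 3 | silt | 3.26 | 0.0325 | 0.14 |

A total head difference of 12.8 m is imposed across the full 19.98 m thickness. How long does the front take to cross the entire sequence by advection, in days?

With flow normal to the layers, continuity requires the same specific discharge q through every layer.
Σ(b_i/K_i) = 3.02/55.1 + 13.7/1.00 + 3.26/0.0325 = 114.1 d.
q = Δh / Σ(b_i/K_i) = 12.8 / 114.1 = 0.1122 m/day.
In each layer the seepage velocity is v_i = q/n_i, so the layer transit time is t_i = b_i·n_i / q:
  layer 1 (coarse sand): t_1 = 3.02 × 0.23 / 0.1122 = 6.190 d
  layer 2 (fine sand): t_2 = 13.7 × 0.13 / 0.1122 = 15.87 d
  layer 3 (silt): t_3 = 3.26 × 0.14 / 0.1122 = 4.067 d
Total t = Σ t_i = 26.13 days.

26.1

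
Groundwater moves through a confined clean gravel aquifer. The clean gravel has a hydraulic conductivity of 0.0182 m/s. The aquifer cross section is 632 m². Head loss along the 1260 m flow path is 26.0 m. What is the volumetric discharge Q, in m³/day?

Convert K: 0.0182 m/s × 86400 = 1572 m/day.
Hydraulic gradient i = Δh / L = 26.0 / 1260 = 0.02063.
Darcy's law: Q = K · A · i = 1572 × 632.0 × 0.02063 = 20507 m³/day.

20500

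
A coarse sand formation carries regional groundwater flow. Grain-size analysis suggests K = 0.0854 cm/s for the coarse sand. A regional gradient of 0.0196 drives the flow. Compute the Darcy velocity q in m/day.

1.45

Convert K: 0.0854 cm/s × 864 = 73.79 m/day.
Hydraulic gradient i = 0.0196.
Specific discharge q = K · i = 73.79 × 0.01960 = 1.446 m/day.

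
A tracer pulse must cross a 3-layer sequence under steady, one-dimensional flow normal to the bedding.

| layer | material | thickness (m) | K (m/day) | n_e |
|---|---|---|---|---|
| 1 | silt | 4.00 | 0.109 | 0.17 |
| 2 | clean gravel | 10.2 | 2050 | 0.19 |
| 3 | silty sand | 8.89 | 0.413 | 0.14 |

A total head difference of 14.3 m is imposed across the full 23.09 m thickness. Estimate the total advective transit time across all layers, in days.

With flow normal to the layers, continuity requires the same specific discharge q through every layer.
Σ(b_i/K_i) = 4.00/0.109 + 10.2/2050 + 8.89/0.413 = 58.23 d.
q = Δh / Σ(b_i/K_i) = 14.3 / 58.23 = 0.2456 m/day.
In each layer the seepage velocity is v_i = q/n_i, so the layer transit time is t_i = b_i·n_i / q:
  layer 1 (silt): t_1 = 4.00 × 0.17 / 0.2456 = 2.769 d
  layer 2 (clean gravel): t_2 = 10.2 × 0.19 / 0.2456 = 7.891 d
  layer 3 (silty sand): t_3 = 8.89 × 0.14 / 0.2456 = 5.068 d
Total t = Σ t_i = 15.73 days.

15.7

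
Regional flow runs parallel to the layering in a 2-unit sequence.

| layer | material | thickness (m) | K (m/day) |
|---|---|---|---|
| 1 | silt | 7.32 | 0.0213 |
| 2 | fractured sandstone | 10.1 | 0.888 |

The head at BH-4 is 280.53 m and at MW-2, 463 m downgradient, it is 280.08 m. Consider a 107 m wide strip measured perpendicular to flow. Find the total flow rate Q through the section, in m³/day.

Flow is parallel to layering, so each bed carries its own Darcy discharge and the transmissivities add.
Σ(K_i·b_i) = 0.0213×7.32 + 0.888×10.1 = 9.125 m²/day.
Hydraulic gradient i = (280.53 − 280.08) / 463 = 0.45 / 463 = 0.0009719.
Q = Σ(K_i·b_i) · W · i = 9.125 × 107 × 0.0009719 = 0.9489 m³/day.

0.949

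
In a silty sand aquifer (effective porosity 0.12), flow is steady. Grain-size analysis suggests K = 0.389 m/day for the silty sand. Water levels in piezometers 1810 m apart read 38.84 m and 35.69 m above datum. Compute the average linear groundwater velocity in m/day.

0.00564

Hydraulic gradient i = (38.84 − 35.69) / 1810 = 3.15 / 1810 = 0.001740.
Darcy flux q = K · i = 0.3890 × 0.001740 = 0.0006770 m/day.
Seepage velocity v = q / n_e = 0.0006770 / 0.12 = 0.005642 m/day.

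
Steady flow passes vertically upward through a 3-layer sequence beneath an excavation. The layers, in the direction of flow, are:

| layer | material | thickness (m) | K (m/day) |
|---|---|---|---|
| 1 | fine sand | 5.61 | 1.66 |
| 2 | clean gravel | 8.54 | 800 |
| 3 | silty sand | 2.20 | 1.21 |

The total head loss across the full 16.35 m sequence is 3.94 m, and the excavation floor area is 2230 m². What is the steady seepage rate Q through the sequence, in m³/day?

Flow is perpendicular to layering, so the layers act in series and the equivalent K is the thickness-weighted harmonic mean.
Total thickness L = 5.61 + 8.54 + 2.20 = 16.35 m.
Σ(b_i/K_i) = 5.61/1.66 + 8.54/800 + 2.20/1.21 = 5.208 d.
K_eq = L / Σ(b_i/K_i) = 16.35 / 5.208 = 3.139 m/day.
Q = K_eq · A · (Δh/L) = 3.139 × 2230 × (3.94/16.35) = 1687 m³/day.

1690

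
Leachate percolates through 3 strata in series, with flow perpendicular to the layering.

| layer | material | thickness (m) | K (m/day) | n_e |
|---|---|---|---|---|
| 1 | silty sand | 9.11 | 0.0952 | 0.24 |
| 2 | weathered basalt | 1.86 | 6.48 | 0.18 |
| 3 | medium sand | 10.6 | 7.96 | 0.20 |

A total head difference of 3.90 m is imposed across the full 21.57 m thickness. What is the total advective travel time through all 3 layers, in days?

With flow normal to the layers, continuity requires the same specific discharge q through every layer.
Σ(b_i/K_i) = 9.11/0.0952 + 1.86/6.48 + 10.6/7.96 = 97.31 d.
q = Δh / Σ(b_i/K_i) = 3.90 / 97.31 = 0.04008 m/day.
In each layer the seepage velocity is v_i = q/n_i, so the layer transit time is t_i = b_i·n_i / q:
  layer 1 (silty sand): t_1 = 9.11 × 0.24 / 0.04008 = 54.55 d
  layer 2 (weathered basalt): t_2 = 1.86 × 0.18 / 0.04008 = 8.354 d
  layer 3 (medium sand): t_3 = 10.6 × 0.20 / 0.04008 = 52.90 d
Total t = Σ t_i = 115.8 days.

116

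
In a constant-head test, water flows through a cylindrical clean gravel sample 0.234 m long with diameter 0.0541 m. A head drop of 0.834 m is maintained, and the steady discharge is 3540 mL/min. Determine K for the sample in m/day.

622

Cross-sectional area A = π·(d/2)² = π × (0.0541/2)² = 0.002299 m².
Convert discharge: 3540 mL/min = 5.900e-05 m³/s.
Darcy's law rearranged: K = Q·L / (A·Δh) = 5.900e-05 × 0.234 / (0.002299 × 0.834) = 0.007201 m/s = 622.2 m/day.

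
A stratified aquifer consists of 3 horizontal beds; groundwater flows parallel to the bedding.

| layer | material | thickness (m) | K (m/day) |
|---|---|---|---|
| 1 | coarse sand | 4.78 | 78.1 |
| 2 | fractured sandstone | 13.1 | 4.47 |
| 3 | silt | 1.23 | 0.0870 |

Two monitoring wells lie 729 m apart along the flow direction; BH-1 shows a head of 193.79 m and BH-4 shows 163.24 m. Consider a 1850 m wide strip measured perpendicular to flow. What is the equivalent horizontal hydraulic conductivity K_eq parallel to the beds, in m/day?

Flow is parallel to layering, so each bed carries its own Darcy discharge and the transmissivities add.
Σ(K_i·b_i) = 78.1×4.78 + 4.47×13.1 + 0.0870×1.23 = 432.0 m²/day.
Total thickness b = 19.11 m, so K_eq = Σ(K_i·b_i)/b = 22.61 m/day.

22.6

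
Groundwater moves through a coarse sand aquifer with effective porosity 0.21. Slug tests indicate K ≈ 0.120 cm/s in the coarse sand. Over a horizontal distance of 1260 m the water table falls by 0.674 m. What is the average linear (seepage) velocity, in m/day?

Convert K: 0.120 cm/s × 864 = 103.7 m/day.
Hydraulic gradient i = Δh / L = 0.674 / 1260 = 0.0005349.
Darcy flux q = K · i = 103.7 × 0.0005349 = 0.05546 m/day.
Seepage velocity v = q / n_e = 0.05546 / 0.21 = 0.2641 m/day.

0.264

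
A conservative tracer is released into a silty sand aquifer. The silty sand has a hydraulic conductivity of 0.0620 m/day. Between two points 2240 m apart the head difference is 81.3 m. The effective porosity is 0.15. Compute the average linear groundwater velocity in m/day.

0.0150

Hydraulic gradient i = Δh / L = 81.3 / 2240 = 0.03629.
Darcy flux q = K · i = 0.06200 × 0.03629 = 0.002250 m/day.
Seepage velocity v = q / n_e = 0.002250 / 0.15 = 0.01500 m/day.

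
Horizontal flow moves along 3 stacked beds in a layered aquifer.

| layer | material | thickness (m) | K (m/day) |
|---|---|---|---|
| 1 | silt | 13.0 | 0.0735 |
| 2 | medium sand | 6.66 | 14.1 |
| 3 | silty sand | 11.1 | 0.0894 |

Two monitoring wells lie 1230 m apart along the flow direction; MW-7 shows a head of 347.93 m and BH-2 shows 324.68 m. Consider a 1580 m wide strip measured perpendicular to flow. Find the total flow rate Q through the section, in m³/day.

2860

Flow is parallel to layering, so each bed carries its own Darcy discharge and the transmissivities add.
Σ(K_i·b_i) = 0.0735×13.0 + 14.1×6.66 + 0.0894×11.1 = 95.85 m²/day.
Hydraulic gradient i = (347.93 − 324.68) / 1230 = 23.25 / 1230 = 0.01890.
Q = Σ(K_i·b_i) · W · i = 95.85 × 1580 × 0.01890 = 2863 m³/day.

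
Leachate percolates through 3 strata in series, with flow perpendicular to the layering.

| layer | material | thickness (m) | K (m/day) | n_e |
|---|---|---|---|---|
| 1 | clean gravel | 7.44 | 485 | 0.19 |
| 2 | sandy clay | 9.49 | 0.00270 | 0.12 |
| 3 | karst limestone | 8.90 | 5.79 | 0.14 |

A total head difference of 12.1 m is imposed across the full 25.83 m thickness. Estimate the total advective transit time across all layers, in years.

3.02

With flow normal to the layers, continuity requires the same specific discharge q through every layer.
Σ(b_i/K_i) = 7.44/485 + 9.49/0.00270 + 8.90/5.79 = 3516 d.
q = Δh / Σ(b_i/K_i) = 12.1 / 3516 = 0.003441 m/day.
In each layer the seepage velocity is v_i = q/n_i, so the layer transit time is t_i = b_i·n_i / q:
  layer 1 (clean gravel): t_1 = 7.44 × 0.19 / 0.003441 = 410.8 d
  layer 2 (sandy clay): t_2 = 9.49 × 0.12 / 0.003441 = 330.9 d
  layer 3 (karst limestone): t_3 = 8.90 × 0.14 / 0.003441 = 362.1 d
Total t = Σ t_i = 1104 days = 3.022 years.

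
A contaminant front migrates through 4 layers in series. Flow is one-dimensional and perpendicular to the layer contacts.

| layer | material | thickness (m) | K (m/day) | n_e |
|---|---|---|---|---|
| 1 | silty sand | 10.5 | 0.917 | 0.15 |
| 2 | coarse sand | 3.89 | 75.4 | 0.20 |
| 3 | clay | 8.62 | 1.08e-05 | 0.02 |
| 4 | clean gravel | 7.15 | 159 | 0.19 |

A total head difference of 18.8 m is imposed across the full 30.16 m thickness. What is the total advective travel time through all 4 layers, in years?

With flow normal to the layers, continuity requires the same specific discharge q through every layer.
Σ(b_i/K_i) = 10.5/0.917 + 3.89/75.4 + 8.62/1.08e-05 + 7.15/159 = 7.982e+05 d.
q = Δh / Σ(b_i/K_i) = 18.8 / 7.982e+05 = 2.355e-05 m/day.
In each layer the seepage velocity is v_i = q/n_i, so the layer transit time is t_i = b_i·n_i / q:
  layer 1 (silty sand): t_1 = 10.5 × 0.15 / 2.355e-05 = 66867 d
  layer 2 (coarse sand): t_2 = 3.89 × 0.20 / 2.355e-05 = 33030 d
  layer 3 (clay): t_3 = 8.62 × 0.02 / 2.355e-05 = 7319 d
  layer 4 (clean gravel): t_4 = 7.15 × 0.19 / 2.355e-05 = 57676 d
Total t = Σ t_i = 1.649e+05 days = 451.5 years.

451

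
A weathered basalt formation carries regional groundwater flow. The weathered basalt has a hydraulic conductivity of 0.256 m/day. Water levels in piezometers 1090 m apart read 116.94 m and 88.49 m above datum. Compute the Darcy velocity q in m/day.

Hydraulic gradient i = (116.94 − 88.49) / 1090 = 28.45 / 1090 = 0.02610.
Specific discharge q = K · i = 0.2560 × 0.02610 = 0.006682 m/day.

0.00668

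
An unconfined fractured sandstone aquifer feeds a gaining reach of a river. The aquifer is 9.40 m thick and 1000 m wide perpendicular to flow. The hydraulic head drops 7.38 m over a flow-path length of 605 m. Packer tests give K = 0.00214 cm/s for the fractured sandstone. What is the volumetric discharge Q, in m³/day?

212

Convert K: 0.00214 cm/s × 864 = 1.849 m/day.
Cross-sectional area A = 1000 × 9.40 = 9400 m².
Hydraulic gradient i = Δh / L = 7.38 / 605 = 0.01220.
Darcy's law: Q = K · A · i = 1.849 × 9400 × 0.01220 = 212.0 m³/day.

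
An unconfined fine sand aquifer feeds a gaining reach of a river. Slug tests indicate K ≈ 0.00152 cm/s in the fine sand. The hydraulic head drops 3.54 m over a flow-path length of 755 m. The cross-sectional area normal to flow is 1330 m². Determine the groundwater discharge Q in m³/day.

8.19

Convert K: 0.00152 cm/s × 864 = 1.313 m/day.
Hydraulic gradient i = Δh / L = 3.54 / 755 = 0.004689.
Darcy's law: Q = K · A · i = 1.313 × 1330 × 0.004689 = 8.190 m³/day.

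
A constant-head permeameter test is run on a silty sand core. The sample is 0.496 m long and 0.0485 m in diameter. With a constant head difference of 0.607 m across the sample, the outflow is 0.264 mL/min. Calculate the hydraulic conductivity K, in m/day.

Cross-sectional area A = π·(d/2)² = π × (0.0485/2)² = 0.001847 m².
Convert discharge: 0.264 mL/min = 4.400e-09 m³/s.
Darcy's law rearranged: K = Q·L / (A·Δh) = 4.400e-09 × 0.496 / (0.001847 × 0.607) = 1.946e-06 m/s = 0.1681 m/day.

0.168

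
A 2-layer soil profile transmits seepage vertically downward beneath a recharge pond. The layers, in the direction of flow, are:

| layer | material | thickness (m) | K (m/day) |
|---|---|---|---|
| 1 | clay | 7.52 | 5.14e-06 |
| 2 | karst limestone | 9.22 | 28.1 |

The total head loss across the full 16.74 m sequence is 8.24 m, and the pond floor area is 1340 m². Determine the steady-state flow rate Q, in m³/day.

Flow is perpendicular to layering, so the layers act in series and the equivalent K is the thickness-weighted harmonic mean.
Total thickness L = 7.52 + 9.22 = 16.74 m.
Σ(b_i/K_i) = 7.52/5.14e-06 + 9.22/28.1 = 1.463e+06 d.
K_eq = L / Σ(b_i/K_i) = 16.74 / 1.463e+06 = 1.144e-05 m/day.
Q = K_eq · A · (Δh/L) = 1.144e-05 × 1340 × (8.24/16.74) = 0.007547 m³/day.

0.00755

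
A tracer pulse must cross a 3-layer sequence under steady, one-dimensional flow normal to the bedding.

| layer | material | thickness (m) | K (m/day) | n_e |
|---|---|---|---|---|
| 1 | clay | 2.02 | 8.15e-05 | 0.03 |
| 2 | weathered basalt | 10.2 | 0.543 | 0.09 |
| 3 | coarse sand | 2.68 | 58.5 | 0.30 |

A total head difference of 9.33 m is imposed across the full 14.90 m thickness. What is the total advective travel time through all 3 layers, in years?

With flow normal to the layers, continuity requires the same specific discharge q through every layer.
Σ(b_i/K_i) = 2.02/8.15e-05 + 10.2/0.543 + 2.68/58.5 = 24804 d.
q = Δh / Σ(b_i/K_i) = 9.33 / 24804 = 0.0003761 m/day.
In each layer the seepage velocity is v_i = q/n_i, so the layer transit time is t_i = b_i·n_i / q:
  layer 1 (clay): t_1 = 2.02 × 0.03 / 0.0003761 = 161.1 d
  layer 2 (weathered basalt): t_2 = 10.2 × 0.09 / 0.0003761 = 2441 d
  layer 3 (coarse sand): t_3 = 2.68 × 0.30 / 0.0003761 = 2137 d
Total t = Σ t_i = 4739 days = 12.97 years.

13.0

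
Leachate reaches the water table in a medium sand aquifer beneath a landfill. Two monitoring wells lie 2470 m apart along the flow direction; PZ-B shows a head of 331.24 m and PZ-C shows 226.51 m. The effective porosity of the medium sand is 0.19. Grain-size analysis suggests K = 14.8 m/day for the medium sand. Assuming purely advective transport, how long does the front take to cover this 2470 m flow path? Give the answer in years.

Hydraulic gradient i = (331.24 − 226.51) / 2470 = 104.73 / 2470 = 0.04240.
Darcy flux q = K · i = 14.80 × 0.04240 = 0.6275 m/day.
Seepage velocity v = q / n_e = 0.6275 / 0.19 = 3.303 m/day.
Travel time t = L / v = 2470 / 3.303 = 747.9 days = 2.048 years.

2.05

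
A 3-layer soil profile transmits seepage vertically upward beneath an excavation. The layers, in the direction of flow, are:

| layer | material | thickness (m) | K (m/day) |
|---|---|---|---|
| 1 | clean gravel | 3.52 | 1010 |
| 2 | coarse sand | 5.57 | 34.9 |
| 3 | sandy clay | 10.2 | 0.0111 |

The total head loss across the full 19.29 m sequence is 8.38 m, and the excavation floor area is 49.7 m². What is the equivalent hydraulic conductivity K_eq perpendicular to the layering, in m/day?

0.0210

Flow is perpendicular to layering, so the layers act in series and the equivalent K is the thickness-weighted harmonic mean.
Total thickness L = 3.52 + 5.57 + 10.2 = 19.29 m.
Σ(b_i/K_i) = 3.52/1010 + 5.57/34.9 + 10.2/0.0111 = 919.1 d.
K_eq = L / Σ(b_i/K_i) = 19.29 / 919.1 = 0.02099 m/day.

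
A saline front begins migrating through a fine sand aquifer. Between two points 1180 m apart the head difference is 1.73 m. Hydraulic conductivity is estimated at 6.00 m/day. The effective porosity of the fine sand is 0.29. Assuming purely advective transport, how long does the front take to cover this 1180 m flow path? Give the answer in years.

Hydraulic gradient i = Δh / L = 1.73 / 1180 = 0.001466.
Darcy flux q = K · i = 6.000 × 0.001466 = 0.008797 m/day.
Seepage velocity v = q / n_e = 0.008797 / 0.29 = 0.03033 m/day.
Travel time t = L / v = 1180 / 0.03033 = 38901 days = 106.5 years.

107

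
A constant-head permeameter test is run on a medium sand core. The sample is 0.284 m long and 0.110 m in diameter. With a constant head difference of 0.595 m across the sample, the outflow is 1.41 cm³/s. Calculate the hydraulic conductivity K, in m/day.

6.12

Cross-sectional area A = π·(d/2)² = π × (0.110/2)² = 0.009503 m².
Convert discharge: 1.41 cm³/s = 1.410e-06 m³/s.
Darcy's law rearranged: K = Q·L / (A·Δh) = 1.410e-06 × 0.284 / (0.009503 × 0.595) = 7.082e-05 m/s = 6.119 m/day.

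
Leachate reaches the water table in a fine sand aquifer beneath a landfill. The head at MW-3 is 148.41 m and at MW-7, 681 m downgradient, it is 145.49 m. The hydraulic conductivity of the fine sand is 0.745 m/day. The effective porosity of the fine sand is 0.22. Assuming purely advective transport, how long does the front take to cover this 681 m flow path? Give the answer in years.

128

Hydraulic gradient i = (148.41 − 145.49) / 681 = 2.92 / 681 = 0.004288.
Darcy flux q = K · i = 0.7450 × 0.004288 = 0.003194 m/day.
Seepage velocity v = q / n_e = 0.003194 / 0.22 = 0.01452 m/day.
Travel time t = L / v = 681 / 0.01452 = 46901 days = 128.4 years.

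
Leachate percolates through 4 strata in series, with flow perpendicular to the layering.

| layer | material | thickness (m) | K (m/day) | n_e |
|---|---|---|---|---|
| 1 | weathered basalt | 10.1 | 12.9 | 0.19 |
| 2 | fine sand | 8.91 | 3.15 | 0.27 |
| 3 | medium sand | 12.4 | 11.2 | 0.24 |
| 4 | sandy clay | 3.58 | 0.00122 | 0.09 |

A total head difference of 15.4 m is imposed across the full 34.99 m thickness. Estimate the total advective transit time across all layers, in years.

3.98

With flow normal to the layers, continuity requires the same specific discharge q through every layer.
Σ(b_i/K_i) = 10.1/12.9 + 8.91/3.15 + 12.4/11.2 + 3.58/0.00122 = 2939 d.
q = Δh / Σ(b_i/K_i) = 15.4 / 2939 = 0.005240 m/day.
In each layer the seepage velocity is v_i = q/n_i, so the layer transit time is t_i = b_i·n_i / q:
  layer 1 (weathered basalt): t_1 = 10.1 × 0.19 / 0.005240 = 366.2 d
  layer 2 (fine sand): t_2 = 8.91 × 0.27 / 0.005240 = 459.1 d
  layer 3 (medium sand): t_3 = 12.4 × 0.24 / 0.005240 = 568.0 d
  layer 4 (sandy clay): t_4 = 3.58 × 0.09 / 0.005240 = 61.49 d
Total t = Σ t_i = 1455 days = 3.983 years.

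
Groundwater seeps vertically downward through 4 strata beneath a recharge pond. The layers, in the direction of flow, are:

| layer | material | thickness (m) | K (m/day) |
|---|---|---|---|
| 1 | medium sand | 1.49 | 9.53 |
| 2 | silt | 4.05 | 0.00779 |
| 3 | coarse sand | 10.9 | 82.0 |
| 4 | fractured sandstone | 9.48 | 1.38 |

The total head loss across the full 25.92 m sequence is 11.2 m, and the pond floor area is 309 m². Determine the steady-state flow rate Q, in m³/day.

6.57

Flow is perpendicular to layering, so the layers act in series and the equivalent K is the thickness-weighted harmonic mean.
Total thickness L = 1.49 + 4.05 + 10.9 + 9.48 = 25.92 m.
Σ(b_i/K_i) = 1.49/9.53 + 4.05/0.00779 + 10.9/82.0 + 9.48/1.38 = 527.1 d.
K_eq = L / Σ(b_i/K_i) = 25.92 / 527.1 = 0.04918 m/day.
Q = K_eq · A · (Δh/L) = 0.04918 × 309 × (11.2/25.92) = 6.566 m³/day.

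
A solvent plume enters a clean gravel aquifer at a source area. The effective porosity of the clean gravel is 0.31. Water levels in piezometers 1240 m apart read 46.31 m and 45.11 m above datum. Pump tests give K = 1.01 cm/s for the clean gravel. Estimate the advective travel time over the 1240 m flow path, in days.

Convert K: 1.01 cm/s × 864 = 872.6 m/day.
Hydraulic gradient i = (46.31 − 45.11) / 1240 = 1.2 / 1240 = 0.0009677.
Darcy flux q = K · i = 872.6 × 0.0009677 = 0.8445 m/day.
Seepage velocity v = q / n_e = 0.8445 / 0.31 = 2.724 m/day.
Travel time t = L / v = 1240 / 2.724 = 455.2 days.

455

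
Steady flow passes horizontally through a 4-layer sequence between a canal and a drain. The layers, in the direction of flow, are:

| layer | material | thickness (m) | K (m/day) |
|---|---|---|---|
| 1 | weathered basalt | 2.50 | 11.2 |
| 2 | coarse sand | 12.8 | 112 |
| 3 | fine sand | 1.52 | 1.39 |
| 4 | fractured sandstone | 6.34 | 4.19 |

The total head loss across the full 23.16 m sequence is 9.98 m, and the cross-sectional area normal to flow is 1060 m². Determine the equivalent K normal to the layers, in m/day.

Flow is perpendicular to layering, so the layers act in series and the equivalent K is the thickness-weighted harmonic mean.
Total thickness L = 2.50 + 12.8 + 1.52 + 6.34 = 23.16 m.
Σ(b_i/K_i) = 2.50/11.2 + 12.8/112 + 1.52/1.39 + 6.34/4.19 = 2.944 d.
K_eq = L / Σ(b_i/K_i) = 23.16 / 2.944 = 7.866 m/day.

7.87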